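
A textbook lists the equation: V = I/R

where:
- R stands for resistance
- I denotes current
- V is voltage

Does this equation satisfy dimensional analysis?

No

R (resistance) has dimensions [I^-2 L^2 M T^-3].
I (current) has dimensions [I].
V (voltage) has dimensions [I^-1 L^2 M T^-3].

Left side: [I^-1 L^2 M T^-3]
Right side: [I^3 L^-2 M^-1 T^3]

The two sides have different dimensions, so the equation is NOT dimensionally consistent.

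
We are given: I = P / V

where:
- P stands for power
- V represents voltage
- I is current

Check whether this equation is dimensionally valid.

Yes

P (power) has dimensions [L^2 M T^-3].
V (voltage) has dimensions [I^-1 L^2 M T^-3].
I (current) has dimensions [I].

Left side: [I]
Right side: [I]

Both sides have the same dimensions, so the equation is dimensionally consistent.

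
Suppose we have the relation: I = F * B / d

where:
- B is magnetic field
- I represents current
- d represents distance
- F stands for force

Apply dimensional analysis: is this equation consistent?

No

B (magnetic field) has dimensions [I^-1 M T^-2].
I (current) has dimensions [I].
d (distance) has dimensions [L].
F (force) has dimensions [L M T^-2].

Left side: [I]
Right side: [I^-1 M^2 T^-4]

The two sides have different dimensions, so the equation is NOT dimensionally consistent.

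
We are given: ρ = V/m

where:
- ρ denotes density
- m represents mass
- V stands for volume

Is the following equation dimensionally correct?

No

ρ (density) has dimensions [L^-3 M].
m (mass) has dimensions [M].
V (volume) has dimensions [L^3].

Left side: [L^-3 M]
Right side: [L^3 M^-1]

The two sides have different dimensions, so the equation is NOT dimensionally consistent.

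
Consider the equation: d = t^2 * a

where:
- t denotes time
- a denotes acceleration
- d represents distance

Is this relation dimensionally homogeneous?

Yes

t (time) has dimensions [T].
a (acceleration) has dimensions [L T^-2].
d (distance) has dimensions [L].

Left side: [L]
Right side: [L]

Both sides have the same dimensions, so the equation is dimensionally consistent.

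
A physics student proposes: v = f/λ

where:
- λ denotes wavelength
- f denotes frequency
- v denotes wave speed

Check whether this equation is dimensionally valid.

No

λ (wavelength) has dimensions [L].
f (frequency) has dimensions [T^-1].
v (wave speed) has dimensions [L T^-1].

Left side: [L T^-1]
Right side: [L^-1 T^-1]

The two sides have different dimensions, so the equation is NOT dimensionally consistent.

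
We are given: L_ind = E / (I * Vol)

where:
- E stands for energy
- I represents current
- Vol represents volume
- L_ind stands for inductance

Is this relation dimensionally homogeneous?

No

E (energy) has dimensions [L^2 M T^-2].
I (current) has dimensions [I].
Vol (volume) has dimensions [L^3].
L_ind (inductance) has dimensions [I^-2 L^2 M T^-2].

Left side: [I^-2 L^2 M T^-2]
Right side: [I^-1 L^-1 M T^-2]

The two sides have different dimensions, so the equation is NOT dimensionally consistent.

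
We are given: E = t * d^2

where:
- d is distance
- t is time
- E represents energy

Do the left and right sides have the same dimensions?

No

d (distance) has dimensions [L].
t (time) has dimensions [T].
E (energy) has dimensions [L^2 M T^-2].

Left side: [L^2 M T^-2]
Right side: [L^2 T]

The two sides have different dimensions, so the equation is NOT dimensionally consistent.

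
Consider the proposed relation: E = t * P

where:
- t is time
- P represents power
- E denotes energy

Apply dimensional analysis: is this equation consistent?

Yes

t (time) has dimensions [T].
P (power) has dimensions [L^2 M T^-3].
E (energy) has dimensions [L^2 M T^-2].

Left side: [L^2 M T^-2]
Right side: [L^2 M T^-2]

Both sides have the same dimensions, so the equation is dimensionally consistent.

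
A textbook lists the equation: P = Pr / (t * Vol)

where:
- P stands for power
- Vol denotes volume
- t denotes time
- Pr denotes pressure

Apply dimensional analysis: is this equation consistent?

No

P (power) has dimensions [L^2 M T^-3].
Vol (volume) has dimensions [L^3].
t (time) has dimensions [T].
Pr (pressure) has dimensions [L^-1 M T^-2].

Left side: [L^2 M T^-3]
Right side: [L^-4 M T^-3]

The two sides have different dimensions, so the equation is NOT dimensionally consistent.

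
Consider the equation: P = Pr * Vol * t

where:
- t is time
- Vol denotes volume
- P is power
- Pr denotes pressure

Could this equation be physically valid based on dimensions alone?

No

t (time) has dimensions [T].
Vol (volume) has dimensions [L^3].
P (power) has dimensions [L^2 M T^-3].
Pr (pressure) has dimensions [L^-1 M T^-2].

Left side: [L^2 M T^-3]
Right side: [L^2 M T^-1]

The two sides have different dimensions, so the equation is NOT dimensionally consistent.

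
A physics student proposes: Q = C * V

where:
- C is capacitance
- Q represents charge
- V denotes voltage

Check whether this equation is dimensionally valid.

Yes

C (capacitance) has dimensions [I^2 L^-2 M^-1 T^4].
Q (charge) has dimensions [I T].
V (voltage) has dimensions [I^-1 L^2 M T^-3].

Left side: [I T]
Right side: [I T]

Both sides have the same dimensions, so the equation is dimensionally consistent.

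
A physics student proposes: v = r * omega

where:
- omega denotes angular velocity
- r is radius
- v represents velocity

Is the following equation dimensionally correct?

Yes

omega (angular velocity) has dimensions [T^-1].
r (radius) has dimensions [L].
v (velocity) has dimensions [L T^-1].

Left side: [L T^-1]
Right side: [L T^-1]

Both sides have the same dimensions, so the equation is dimensionally consistent.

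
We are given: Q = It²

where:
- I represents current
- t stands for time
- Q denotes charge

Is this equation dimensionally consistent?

No

I (current) has dimensions [I].
t (time) has dimensions [T].
Q (charge) has dimensions [I T].

Left side: [I T]
Right side: [I T^2]

The two sides have different dimensions, so the equation is NOT dimensionally consistent.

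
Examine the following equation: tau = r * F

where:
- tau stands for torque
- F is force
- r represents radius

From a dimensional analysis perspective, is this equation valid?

Yes

tau (torque) has dimensions [L^2 M T^-2].
F (force) has dimensions [L M T^-2].
r (radius) has dimensions [L].

Left side: [L^2 M T^-2]
Right side: [L^2 M T^-2]

Both sides have the same dimensions, so the equation is dimensionally consistent.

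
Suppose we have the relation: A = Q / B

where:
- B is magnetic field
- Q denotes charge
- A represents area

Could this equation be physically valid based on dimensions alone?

No

B (magnetic field) has dimensions [I^-1 M T^-2].
Q (charge) has dimensions [I T].
A (area) has dimensions [L^2].

Left side: [L^2]
Right side: [I^2 M^-1 T^3]

The two sides have different dimensions, so the equation is NOT dimensionally consistent.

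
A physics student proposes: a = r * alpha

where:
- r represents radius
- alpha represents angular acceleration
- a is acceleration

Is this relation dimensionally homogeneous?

Yes

r (radius) has dimensions [L].
alpha (angular acceleration) has dimensions [T^-2].
a (acceleration) has dimensions [L T^-2].

Left side: [L T^-2]
Right side: [L T^-2]

Both sides have the same dimensions, so the equation is dimensionally consistent.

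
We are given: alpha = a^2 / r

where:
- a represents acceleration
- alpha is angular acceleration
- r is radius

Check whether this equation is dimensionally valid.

No

a (acceleration) has dimensions [L T^-2].
alpha (angular acceleration) has dimensions [T^-2].
r (radius) has dimensions [L].

Left side: [T^-2]
Right side: [L T^-4]

The two sides have different dimensions, so the equation is NOT dimensionally consistent.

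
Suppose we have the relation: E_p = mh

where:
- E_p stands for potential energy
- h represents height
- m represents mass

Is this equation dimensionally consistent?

No

E_p (potential energy) has dimensions [L^2 M T^-2].
h (height) has dimensions [L].
m (mass) has dimensions [M].

Left side: [L^2 M T^-2]
Right side: [L M]

The two sides have different dimensions, so the equation is NOT dimensionally consistent.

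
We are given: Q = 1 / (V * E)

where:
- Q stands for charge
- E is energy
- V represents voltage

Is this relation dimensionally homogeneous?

No

Q (charge) has dimensions [I T].
E (energy) has dimensions [L^2 M T^-2].
V (voltage) has dimensions [I^-1 L^2 M T^-3].

Left side: [I T]
Right side: [I L^-4 M^-2 T^5]

The two sides have different dimensions, so the equation is NOT dimensionally consistent.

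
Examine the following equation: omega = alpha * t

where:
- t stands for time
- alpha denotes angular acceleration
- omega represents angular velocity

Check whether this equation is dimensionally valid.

Yes

t (time) has dimensions [T].
alpha (angular acceleration) has dimensions [T^-2].
omega (angular velocity) has dimensions [T^-1].

Left side: [T^-1]
Right side: [T^-1]

Both sides have the same dimensions, so the equation is dimensionally consistent.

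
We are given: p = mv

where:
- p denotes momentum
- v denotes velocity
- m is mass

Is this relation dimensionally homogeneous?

Yes

p (momentum) has dimensions [L M T^-1].
v (velocity) has dimensions [L T^-1].
m (mass) has dimensions [M].

Left side: [L M T^-1]
Right side: [L M T^-1]

Both sides have the same dimensions, so the equation is dimensionally consistent.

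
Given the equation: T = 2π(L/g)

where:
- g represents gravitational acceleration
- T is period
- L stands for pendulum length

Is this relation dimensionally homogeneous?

No

g (gravitational acceleration) has dimensions [L T^-2].
T (period) has dimensions [T].
L (pendulum length) has dimensions [L].

Left side: [T]
Right side: [T^2]

The two sides have different dimensions, so the equation is NOT dimensionally consistent.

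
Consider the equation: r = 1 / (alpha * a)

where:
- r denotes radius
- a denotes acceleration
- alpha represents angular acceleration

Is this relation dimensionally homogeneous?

No

r (radius) has dimensions [L].
a (acceleration) has dimensions [L T^-2].
alpha (angular acceleration) has dimensions [T^-2].

Left side: [L]
Right side: [L^-1 T^4]

The two sides have different dimensions, so the equation is NOT dimensionally consistent.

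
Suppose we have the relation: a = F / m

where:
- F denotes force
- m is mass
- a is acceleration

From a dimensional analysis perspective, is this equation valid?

Yes

F (force) has dimensions [L M T^-2].
m (mass) has dimensions [M].
a (acceleration) has dimensions [L T^-2].

Left side: [L T^-2]
Right side: [L T^-2]

Both sides have the same dimensions, so the equation is dimensionally consistent.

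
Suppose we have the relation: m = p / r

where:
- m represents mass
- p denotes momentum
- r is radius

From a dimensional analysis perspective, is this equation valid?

No

m (mass) has dimensions [M].
p (momentum) has dimensions [L M T^-1].
r (radius) has dimensions [L].

Left side: [M]
Right side: [M T^-1]

The two sides have different dimensions, so the equation is NOT dimensionally consistent.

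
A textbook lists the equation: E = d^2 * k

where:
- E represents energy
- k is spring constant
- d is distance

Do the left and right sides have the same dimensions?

Yes

E (energy) has dimensions [L^2 M T^-2].
k (spring constant) has dimensions [M T^-2].
d (distance) has dimensions [L].

Left side: [L^2 M T^-2]
Right side: [L^2 M T^-2]

Both sides have the same dimensions, so the equation is dimensionally consistent.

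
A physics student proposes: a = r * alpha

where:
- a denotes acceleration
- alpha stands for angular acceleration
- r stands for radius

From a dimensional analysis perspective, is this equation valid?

Yes

a (acceleration) has dimensions [L T^-2].
alpha (angular acceleration) has dimensions [T^-2].
r (radius) has dimensions [L].

Left side: [L T^-2]
Right side: [L T^-2]

Both sides have the same dimensions, so the equation is dimensionally consistent.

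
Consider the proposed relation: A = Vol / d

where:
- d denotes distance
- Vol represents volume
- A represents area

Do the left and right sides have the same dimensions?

Yes

d (distance) has dimensions [L].
Vol (volume) has dimensions [L^3].
A (area) has dimensions [L^2].

Left side: [L^2]
Right side: [L^2]

Both sides have the same dimensions, so the equation is dimensionally consistent.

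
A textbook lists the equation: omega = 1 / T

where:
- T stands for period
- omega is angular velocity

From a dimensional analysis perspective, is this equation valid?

Yes

T (period) has dimensions [T].
omega (angular velocity) has dimensions [T^-1].

Left side: [T^-1]
Right side: [T^-1]

Both sides have the same dimensions, so the equation is dimensionally consistent.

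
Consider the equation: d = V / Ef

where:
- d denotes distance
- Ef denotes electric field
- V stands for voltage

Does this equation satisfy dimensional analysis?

Yes

d (distance) has dimensions [L].
Ef (electric field) has dimensions [I^-1 L M T^-3].
V (voltage) has dimensions [I^-1 L^2 M T^-3].

Left side: [L]
Right side: [L]

Both sides have the same dimensions, so the equation is dimensionally consistent.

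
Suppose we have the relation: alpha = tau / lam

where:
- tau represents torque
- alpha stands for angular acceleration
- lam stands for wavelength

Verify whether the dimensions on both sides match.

No

tau (torque) has dimensions [L^2 M T^-2].
alpha (angular acceleration) has dimensions [T^-2].
lam (wavelength) has dimensions [L].

Left side: [T^-2]
Right side: [L M T^-2]

The two sides have different dimensions, so the equation is NOT dimensionally consistent.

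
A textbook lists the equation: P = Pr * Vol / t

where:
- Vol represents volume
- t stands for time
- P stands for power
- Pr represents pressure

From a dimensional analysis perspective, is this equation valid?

Yes

Vol (volume) has dimensions [L^3].
t (time) has dimensions [T].
P (power) has dimensions [L^2 M T^-3].
Pr (pressure) has dimensions [L^-1 M T^-2].

Left side: [L^2 M T^-3]
Right side: [L^2 M T^-3]

Both sides have the same dimensions, so the equation is dimensionally consistent.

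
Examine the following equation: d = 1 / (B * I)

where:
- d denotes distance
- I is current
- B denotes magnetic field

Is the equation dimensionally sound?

No

d (distance) has dimensions [L].
I (current) has dimensions [I].
B (magnetic field) has dimensions [I^-1 M T^-2].

Left side: [L]
Right side: [M^-1 T^2]

The two sides have different dimensions, so the equation is NOT dimensionally consistent.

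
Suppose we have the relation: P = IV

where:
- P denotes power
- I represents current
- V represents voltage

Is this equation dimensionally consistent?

Yes

P (power) has dimensions [L^2 M T^-3].
I (current) has dimensions [I].
V (voltage) has dimensions [I^-1 L^2 M T^-3].

Left side: [L^2 M T^-3]
Right side: [L^2 M T^-3]

Both sides have the same dimensions, so the equation is dimensionally consistent.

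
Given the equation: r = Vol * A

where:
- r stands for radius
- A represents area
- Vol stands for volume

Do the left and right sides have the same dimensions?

No

r (radius) has dimensions [L].
A (area) has dimensions [L^2].
Vol (volume) has dimensions [L^3].

Left side: [L]
Right side: [L^5]

The two sides have different dimensions, so the equation is NOT dimensionally consistent.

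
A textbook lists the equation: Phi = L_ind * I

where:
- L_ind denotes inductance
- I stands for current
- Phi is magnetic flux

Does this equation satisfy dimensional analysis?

Yes

L_ind (inductance) has dimensions [I^-2 L^2 M T^-2].
I (current) has dimensions [I].
Phi (magnetic flux) has dimensions [I^-1 L^2 M T^-2].

Left side: [I^-1 L^2 M T^-2]
Right side: [I^-1 L^2 M T^-2]

Both sides have the same dimensions, so the equation is dimensionally consistent.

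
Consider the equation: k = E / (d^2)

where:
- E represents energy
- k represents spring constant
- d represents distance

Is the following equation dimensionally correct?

Yes

E (energy) has dimensions [L^2 M T^-2].
k (spring constant) has dimensions [M T^-2].
d (distance) has dimensions [L].

Left side: [M T^-2]
Right side: [M T^-2]

Both sides have the same dimensions, so the equation is dimensionally consistent.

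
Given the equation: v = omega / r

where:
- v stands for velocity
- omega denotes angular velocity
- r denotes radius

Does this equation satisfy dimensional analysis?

No

v (velocity) has dimensions [L T^-1].
omega (angular velocity) has dimensions [T^-1].
r (radius) has dimensions [L].

Left side: [L T^-1]
Right side: [L^-1 T^-1]

The two sides have different dimensions, so the equation is NOT dimensionally consistent.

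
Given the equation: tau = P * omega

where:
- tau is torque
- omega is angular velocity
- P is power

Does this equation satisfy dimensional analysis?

No

tau (torque) has dimensions [L^2 M T^-2].
omega (angular velocity) has dimensions [T^-1].
P (power) has dimensions [L^2 M T^-3].

Left side: [L^2 M T^-2]
Right side: [L^2 M T^-4]

The two sides have different dimensions, so the equation is NOT dimensionally consistent.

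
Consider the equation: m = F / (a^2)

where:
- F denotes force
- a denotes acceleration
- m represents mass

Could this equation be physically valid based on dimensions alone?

No

F (force) has dimensions [L M T^-2].
a (acceleration) has dimensions [L T^-2].
m (mass) has dimensions [M].

Left side: [M]
Right side: [L^-1 M T^2]

The two sides have different dimensions, so the equation is NOT dimensionally consistent.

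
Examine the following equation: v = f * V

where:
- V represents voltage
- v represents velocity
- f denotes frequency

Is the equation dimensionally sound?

No

V (voltage) has dimensions [I^-1 L^2 M T^-3].
v (velocity) has dimensions [L T^-1].
f (frequency) has dimensions [T^-1].

Left side: [L T^-1]
Right side: [I^-1 L^2 M T^-4]

The two sides have different dimensions, so the equation is NOT dimensionally consistent.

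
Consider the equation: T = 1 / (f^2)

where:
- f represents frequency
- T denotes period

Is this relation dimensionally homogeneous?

No

f (frequency) has dimensions [T^-1].
T (period) has dimensions [T].

Left side: [T]
Right side: [T^2]

The two sides have different dimensions, so the equation is NOT dimensionally consistent.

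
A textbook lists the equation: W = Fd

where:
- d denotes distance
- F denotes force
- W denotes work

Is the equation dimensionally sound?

Yes

d (distance) has dimensions [L].
F (force) has dimensions [L M T^-2].
W (work) has dimensions [L^2 M T^-2].

Left side: [L^2 M T^-2]
Right side: [L^2 M T^-2]

Both sides have the same dimensions, so the equation is dimensionally consistent.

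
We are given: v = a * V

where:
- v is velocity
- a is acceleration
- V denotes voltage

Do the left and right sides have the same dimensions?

No

v (velocity) has dimensions [L T^-1].
a (acceleration) has dimensions [L T^-2].
V (voltage) has dimensions [I^-1 L^2 M T^-3].

Left side: [L T^-1]
Right side: [I^-1 L^3 M T^-5]

The two sides have different dimensions, so the equation is NOT dimensionally consistent.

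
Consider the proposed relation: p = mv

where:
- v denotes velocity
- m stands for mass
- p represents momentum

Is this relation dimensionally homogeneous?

Yes

v (velocity) has dimensions [L T^-1].
m (mass) has dimensions [M].
p (momentum) has dimensions [L M T^-1].

Left side: [L M T^-1]
Right side: [L M T^-1]

Both sides have the same dimensions, so the equation is dimensionally consistent.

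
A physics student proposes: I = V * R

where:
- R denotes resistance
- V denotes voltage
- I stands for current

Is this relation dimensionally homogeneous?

No

R (resistance) has dimensions [I^-2 L^2 M T^-3].
V (voltage) has dimensions [I^-1 L^2 M T^-3].
I (current) has dimensions [I].

Left side: [I]
Right side: [I^-3 L^4 M^2 T^-6]

The two sides have different dimensions, so the equation is NOT dimensionally consistent.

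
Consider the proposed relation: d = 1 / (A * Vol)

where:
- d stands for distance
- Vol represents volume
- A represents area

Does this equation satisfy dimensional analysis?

No

d (distance) has dimensions [L].
Vol (volume) has dimensions [L^3].
A (area) has dimensions [L^2].

Left side: [L]
Right side: [L^-5]

The two sides have different dimensions, so the equation is NOT dimensionally consistent.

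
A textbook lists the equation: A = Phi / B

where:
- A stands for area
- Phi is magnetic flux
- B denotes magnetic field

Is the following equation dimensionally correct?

Yes

A (area) has dimensions [L^2].
Phi (magnetic flux) has dimensions [I^-1 L^2 M T^-2].
B (magnetic field) has dimensions [I^-1 M T^-2].

Left side: [L^2]
Right side: [L^2]

Both sides have the same dimensions, so the equation is dimensionally consistent.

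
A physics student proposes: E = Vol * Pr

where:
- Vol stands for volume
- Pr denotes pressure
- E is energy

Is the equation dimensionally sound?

Yes

Vol (volume) has dimensions [L^3].
Pr (pressure) has dimensions [L^-1 M T^-2].
E (energy) has dimensions [L^2 M T^-2].

Left side: [L^2 M T^-2]
Right side: [L^2 M T^-2]

Both sides have the same dimensions, so the equation is dimensionally consistent.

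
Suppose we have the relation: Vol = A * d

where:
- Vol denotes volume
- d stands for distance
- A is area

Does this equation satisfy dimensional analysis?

Yes

Vol (volume) has dimensions [L^3].
d (distance) has dimensions [L].
A (area) has dimensions [L^2].

Left side: [L^3]
Right side: [L^3]

Both sides have the same dimensions, so the equation is dimensionally consistent.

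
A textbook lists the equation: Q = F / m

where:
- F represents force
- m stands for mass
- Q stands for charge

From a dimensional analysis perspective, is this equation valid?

No

F (force) has dimensions [L M T^-2].
m (mass) has dimensions [M].
Q (charge) has dimensions [I T].

Left side: [I T]
Right side: [L T^-2]

The two sides have different dimensions, so the equation is NOT dimensionally consistent.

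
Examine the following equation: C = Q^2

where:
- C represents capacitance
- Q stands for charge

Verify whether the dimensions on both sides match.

No

C (capacitance) has dimensions [I^2 L^-2 M^-1 T^4].
Q (charge) has dimensions [I T].

Left side: [I^2 L^-2 M^-1 T^4]
Right side: [I^2 T^2]

The two sides have different dimensions, so the equation is NOT dimensionally consistent.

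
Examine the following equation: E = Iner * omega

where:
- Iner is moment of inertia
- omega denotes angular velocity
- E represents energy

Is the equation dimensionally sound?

No

Iner (moment of inertia) has dimensions [L^2 M].
omega (angular velocity) has dimensions [T^-1].
E (energy) has dimensions [L^2 M T^-2].

Left side: [L^2 M T^-2]
Right side: [L^2 M T^-1]

The two sides have different dimensions, so the equation is NOT dimensionally consistent.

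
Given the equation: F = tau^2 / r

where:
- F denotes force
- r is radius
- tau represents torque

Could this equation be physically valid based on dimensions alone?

No

F (force) has dimensions [L M T^-2].
r (radius) has dimensions [L].
tau (torque) has dimensions [L^2 M T^-2].

Left side: [L M T^-2]
Right side: [L^3 M^2 T^-4]

The two sides have different dimensions, so the equation is NOT dimensionally consistent.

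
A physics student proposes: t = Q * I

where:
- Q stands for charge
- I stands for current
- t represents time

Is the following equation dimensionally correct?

No

Q (charge) has dimensions [I T].
I (current) has dimensions [I].
t (time) has dimensions [T].

Left side: [T]
Right side: [I^2 T]

The two sides have different dimensions, so the equation is NOT dimensionally consistent.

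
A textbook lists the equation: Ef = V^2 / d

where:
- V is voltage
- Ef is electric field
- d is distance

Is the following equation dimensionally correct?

No

V (voltage) has dimensions [I^-1 L^2 M T^-3].
Ef (electric field) has dimensions [I^-1 L M T^-3].
d (distance) has dimensions [L].

Left side: [I^-1 L M T^-3]
Right side: [I^-2 L^3 M^2 T^-6]

The two sides have different dimensions, so the equation is NOT dimensionally consistent.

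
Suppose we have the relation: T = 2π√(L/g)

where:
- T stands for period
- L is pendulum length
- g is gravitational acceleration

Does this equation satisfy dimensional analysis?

Yes

T (period) has dimensions [T].
L (pendulum length) has dimensions [L].
g (gravitational acceleration) has dimensions [L T^-2].

Left side: [T]
Right side: [T]

Both sides have the same dimensions, so the equation is dimensionally consistent.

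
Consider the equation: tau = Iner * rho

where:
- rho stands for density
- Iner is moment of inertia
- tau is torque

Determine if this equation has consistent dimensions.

No

rho (density) has dimensions [L^-3 M].
Iner (moment of inertia) has dimensions [L^2 M].
tau (torque) has dimensions [L^2 M T^-2].

Left side: [L^2 M T^-2]
Right side: [L^-1 M^2]

The two sides have different dimensions, so the equation is NOT dimensionally consistent.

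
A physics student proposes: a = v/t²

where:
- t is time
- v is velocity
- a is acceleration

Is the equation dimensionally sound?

No

t (time) has dimensions [T].
v (velocity) has dimensions [L T^-1].
a (acceleration) has dimensions [L T^-2].

Left side: [L T^-2]
Right side: [L T^-3]

The two sides have different dimensions, so the equation is NOT dimensionally consistent.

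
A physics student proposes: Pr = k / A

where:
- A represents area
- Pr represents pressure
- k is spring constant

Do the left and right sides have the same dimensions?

No

A (area) has dimensions [L^2].
Pr (pressure) has dimensions [L^-1 M T^-2].
k (spring constant) has dimensions [M T^-2].

Left side: [L^-1 M T^-2]
Right side: [L^-2 M T^-2]

The two sides have different dimensions, so the equation is NOT dimensionally consistent.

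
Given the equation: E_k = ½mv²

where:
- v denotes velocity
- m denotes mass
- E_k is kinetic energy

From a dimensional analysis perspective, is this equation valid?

Yes

v (velocity) has dimensions [L T^-1].
m (mass) has dimensions [M].
E_k (kinetic energy) has dimensions [L^2 M T^-2].

Left side: [L^2 M T^-2]
Right side: [L^2 M T^-2]

Both sides have the same dimensions, so the equation is dimensionally consistent.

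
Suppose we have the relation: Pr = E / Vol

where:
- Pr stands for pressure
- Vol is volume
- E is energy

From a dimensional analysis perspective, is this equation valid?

Yes

Pr (pressure) has dimensions [L^-1 M T^-2].
Vol (volume) has dimensions [L^3].
E (energy) has dimensions [L^2 M T^-2].

Left side: [L^-1 M T^-2]
Right side: [L^-1 M T^-2]

Both sides have the same dimensions, so the equation is dimensionally consistent.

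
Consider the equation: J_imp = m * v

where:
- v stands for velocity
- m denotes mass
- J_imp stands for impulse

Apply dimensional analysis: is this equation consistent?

Yes

v (velocity) has dimensions [L T^-1].
m (mass) has dimensions [M].
J_imp (impulse) has dimensions [L M T^-1].

Left side: [L M T^-1]
Right side: [L M T^-1]

Both sides have the same dimensions, so the equation is dimensionally consistent.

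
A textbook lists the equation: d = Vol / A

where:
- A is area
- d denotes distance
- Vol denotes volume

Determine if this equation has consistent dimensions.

Yes

A (area) has dimensions [L^2].
d (distance) has dimensions [L].
Vol (volume) has dimensions [L^3].

Left side: [L]
Right side: [L]

Both sides have the same dimensions, so the equation is dimensionally consistent.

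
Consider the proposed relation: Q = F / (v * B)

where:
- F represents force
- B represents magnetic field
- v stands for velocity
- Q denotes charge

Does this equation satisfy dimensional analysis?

Yes

F (force) has dimensions [L M T^-2].
B (magnetic field) has dimensions [I^-1 M T^-2].
v (velocity) has dimensions [L T^-1].
Q (charge) has dimensions [I T].

Left side: [I T]
Right side: [I T]

Both sides have the same dimensions, so the equation is dimensionally consistent.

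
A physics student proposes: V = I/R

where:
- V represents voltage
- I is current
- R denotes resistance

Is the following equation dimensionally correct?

No

V (voltage) has dimensions [I^-1 L^2 M T^-3].
I (current) has dimensions [I].
R (resistance) has dimensions [I^-2 L^2 M T^-3].

Left side: [I^-1 L^2 M T^-3]
Right side: [I^3 L^-2 M^-1 T^3]

The two sides have different dimensions, so the equation is NOT dimensionally consistent.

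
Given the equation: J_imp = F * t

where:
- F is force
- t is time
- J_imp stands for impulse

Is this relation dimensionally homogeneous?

Yes

F (force) has dimensions [L M T^-2].
t (time) has dimensions [T].
J_imp (impulse) has dimensions [L M T^-1].

Left side: [L M T^-1]
Right side: [L M T^-1]

Both sides have the same dimensions, so the equation is dimensionally consistent.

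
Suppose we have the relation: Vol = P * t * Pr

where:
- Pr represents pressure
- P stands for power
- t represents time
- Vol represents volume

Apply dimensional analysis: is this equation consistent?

No

Pr (pressure) has dimensions [L^-1 M T^-2].
P (power) has dimensions [L^2 M T^-3].
t (time) has dimensions [T].
Vol (volume) has dimensions [L^3].

Left side: [L^3]
Right side: [L M^2 T^-4]

The two sides have different dimensions, so the equation is NOT dimensionally consistent.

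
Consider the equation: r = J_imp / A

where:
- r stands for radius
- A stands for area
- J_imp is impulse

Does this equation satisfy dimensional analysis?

No

r (radius) has dimensions [L].
A (area) has dimensions [L^2].
J_imp (impulse) has dimensions [L M T^-1].

Left side: [L]
Right side: [L^-1 M T^-1]

The two sides have different dimensions, so the equation is NOT dimensionally consistent.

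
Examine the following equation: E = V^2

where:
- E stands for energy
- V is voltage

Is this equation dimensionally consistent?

No

E (energy) has dimensions [L^2 M T^-2].
V (voltage) has dimensions [I^-1 L^2 M T^-3].

Left side: [L^2 M T^-2]
Right side: [I^-2 L^4 M^2 T^-6]

The two sides have different dimensions, so the equation is NOT dimensionally consistent.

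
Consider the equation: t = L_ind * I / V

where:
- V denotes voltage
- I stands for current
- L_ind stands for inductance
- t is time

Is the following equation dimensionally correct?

Yes

V (voltage) has dimensions [I^-1 L^2 M T^-3].
I (current) has dimensions [I].
L_ind (inductance) has dimensions [I^-2 L^2 M T^-2].
t (time) has dimensions [T].

Left side: [T]
Right side: [T]

Both sides have the same dimensions, so the equation is dimensionally consistent.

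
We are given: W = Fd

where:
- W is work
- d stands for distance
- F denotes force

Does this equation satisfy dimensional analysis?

Yes

W (work) has dimensions [L^2 M T^-2].
d (distance) has dimensions [L].
F (force) has dimensions [L M T^-2].

Left side: [L^2 M T^-2]
Right side: [L^2 M T^-2]

Both sides have the same dimensions, so the equation is dimensionally consistent.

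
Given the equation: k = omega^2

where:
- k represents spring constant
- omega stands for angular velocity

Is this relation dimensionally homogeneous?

No

k (spring constant) has dimensions [M T^-2].
omega (angular velocity) has dimensions [T^-1].

Left side: [M T^-2]
Right side: [T^-2]

The two sides have different dimensions, so the equation is NOT dimensionally consistent.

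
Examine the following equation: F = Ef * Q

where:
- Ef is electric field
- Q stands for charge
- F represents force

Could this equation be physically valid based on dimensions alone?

Yes

Ef (electric field) has dimensions [I^-1 L M T^-3].
Q (charge) has dimensions [I T].
F (force) has dimensions [L M T^-2].

Left side: [L M T^-2]
Right side: [L M T^-2]

Both sides have the same dimensions, so the equation is dimensionally consistent.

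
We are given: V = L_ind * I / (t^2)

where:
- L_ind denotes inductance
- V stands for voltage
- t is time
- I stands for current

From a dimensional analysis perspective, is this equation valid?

No

L_ind (inductance) has dimensions [I^-2 L^2 M T^-2].
V (voltage) has dimensions [I^-1 L^2 M T^-3].
t (time) has dimensions [T].
I (current) has dimensions [I].

Left side: [I^-1 L^2 M T^-3]
Right side: [I^-1 L^2 M T^-4]

The two sides have different dimensions, so the equation is NOT dimensionally consistent.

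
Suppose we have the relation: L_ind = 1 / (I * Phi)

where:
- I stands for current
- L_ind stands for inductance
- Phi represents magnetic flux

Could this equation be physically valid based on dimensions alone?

No

I (current) has dimensions [I].
L_ind (inductance) has dimensions [I^-2 L^2 M T^-2].
Phi (magnetic flux) has dimensions [I^-1 L^2 M T^-2].

Left side: [I^-2 L^2 M T^-2]
Right side: [L^-2 M^-1 T^2]

The two sides have different dimensions, so the equation is NOT dimensionally consistent.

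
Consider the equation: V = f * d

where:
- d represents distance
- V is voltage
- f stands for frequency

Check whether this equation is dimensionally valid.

No

d (distance) has dimensions [L].
V (voltage) has dimensions [I^-1 L^2 M T^-3].
f (frequency) has dimensions [T^-1].

Left side: [I^-1 L^2 M T^-3]
Right side: [L T^-1]

The two sides have different dimensions, so the equation is NOT dimensionally consistent.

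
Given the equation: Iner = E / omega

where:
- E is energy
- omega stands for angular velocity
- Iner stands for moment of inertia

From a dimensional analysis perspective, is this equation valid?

No

E (energy) has dimensions [L^2 M T^-2].
omega (angular velocity) has dimensions [T^-1].
Iner (moment of inertia) has dimensions [L^2 M].

Left side: [L^2 M]
Right side: [L^2 M T^-1]

The two sides have different dimensions, so the equation is NOT dimensionally consistent.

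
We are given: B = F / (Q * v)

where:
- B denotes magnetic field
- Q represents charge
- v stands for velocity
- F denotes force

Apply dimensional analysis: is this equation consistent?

Yes

B (magnetic field) has dimensions [I^-1 M T^-2].
Q (charge) has dimensions [I T].
v (velocity) has dimensions [L T^-1].
F (force) has dimensions [L M T^-2].

Left side: [I^-1 M T^-2]
Right side: [I^-1 M T^-2]

Both sides have the same dimensions, so the equation is dimensionally consistent.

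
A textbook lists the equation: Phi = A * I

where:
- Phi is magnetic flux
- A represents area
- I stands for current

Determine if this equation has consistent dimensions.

No

Phi (magnetic flux) has dimensions [I^-1 L^2 M T^-2].
A (area) has dimensions [L^2].
I (current) has dimensions [I].

Left side: [I^-1 L^2 M T^-2]
Right side: [I L^2]

The two sides have different dimensions, so the equation is NOT dimensionally consistent.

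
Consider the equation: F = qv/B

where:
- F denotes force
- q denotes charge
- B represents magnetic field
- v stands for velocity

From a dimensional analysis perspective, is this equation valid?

No

F (force) has dimensions [L M T^-2].
q (charge) has dimensions [I T].
B (magnetic field) has dimensions [I^-1 M T^-2].
v (velocity) has dimensions [L T^-1].

Left side: [L M T^-2]
Right side: [I^2 L M^-1 T^2]

The two sides have different dimensions, so the equation is NOT dimensionally consistent.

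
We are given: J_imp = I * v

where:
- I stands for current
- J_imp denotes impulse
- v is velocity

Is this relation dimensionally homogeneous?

No

I (current) has dimensions [I].
J_imp (impulse) has dimensions [L M T^-1].
v (velocity) has dimensions [L T^-1].

Left side: [L M T^-1]
Right side: [I L T^-1]

The two sides have different dimensions, so the equation is NOT dimensionally consistent.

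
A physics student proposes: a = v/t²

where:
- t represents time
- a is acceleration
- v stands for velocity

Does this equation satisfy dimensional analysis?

No

t (time) has dimensions [T].
a (acceleration) has dimensions [L T^-2].
v (velocity) has dimensions [L T^-1].

Left side: [L T^-2]
Right side: [L T^-3]

The two sides have different dimensions, so the equation is NOT dimensionally consistent.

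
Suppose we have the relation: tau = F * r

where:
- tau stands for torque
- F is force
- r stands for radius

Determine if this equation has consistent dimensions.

Yes

tau (torque) has dimensions [L^2 M T^-2].
F (force) has dimensions [L M T^-2].
r (radius) has dimensions [L].

Left side: [L^2 M T^-2]
Right side: [L^2 M T^-2]

Both sides have the same dimensions, so the equation is dimensionally consistent.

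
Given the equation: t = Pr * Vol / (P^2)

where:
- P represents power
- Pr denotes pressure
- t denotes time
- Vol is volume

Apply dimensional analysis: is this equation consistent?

No

P (power) has dimensions [L^2 M T^-3].
Pr (pressure) has dimensions [L^-1 M T^-2].
t (time) has dimensions [T].
Vol (volume) has dimensions [L^3].

Left side: [T]
Right side: [L^-2 M^-1 T^4]

The two sides have different dimensions, so the equation is NOT dimensionally consistent.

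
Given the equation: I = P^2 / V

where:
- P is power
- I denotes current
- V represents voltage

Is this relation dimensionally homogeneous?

No

P (power) has dimensions [L^2 M T^-3].
I (current) has dimensions [I].
V (voltage) has dimensions [I^-1 L^2 M T^-3].

Left side: [I]
Right side: [I L^2 M T^-3]

The two sides have different dimensions, so the equation is NOT dimensionally consistent.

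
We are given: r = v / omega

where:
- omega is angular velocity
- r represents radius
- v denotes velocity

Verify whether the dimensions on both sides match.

Yes

omega (angular velocity) has dimensions [T^-1].
r (radius) has dimensions [L].
v (velocity) has dimensions [L T^-1].

Left side: [L]
Right side: [L]

Both sides have the same dimensions, so the equation is dimensionally consistent.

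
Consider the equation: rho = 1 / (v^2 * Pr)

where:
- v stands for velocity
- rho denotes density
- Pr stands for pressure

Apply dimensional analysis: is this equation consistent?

No

v (velocity) has dimensions [L T^-1].
rho (density) has dimensions [L^-3 M].
Pr (pressure) has dimensions [L^-1 M T^-2].

Left side: [L^-3 M]
Right side: [L^-1 M^-1 T^4]

The two sides have different dimensions, so the equation is NOT dimensionally consistent.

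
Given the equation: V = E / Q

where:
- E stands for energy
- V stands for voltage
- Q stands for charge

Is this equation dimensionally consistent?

Yes

E (energy) has dimensions [L^2 M T^-2].
V (voltage) has dimensions [I^-1 L^2 M T^-3].
Q (charge) has dimensions [I T].

Left side: [I^-1 L^2 M T^-3]
Right side: [I^-1 L^2 M T^-3]

Both sides have the same dimensions, so the equation is dimensionally consistent.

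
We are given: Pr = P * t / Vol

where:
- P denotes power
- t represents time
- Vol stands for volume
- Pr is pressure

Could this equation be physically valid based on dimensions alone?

Yes

P (power) has dimensions [L^2 M T^-3].
t (time) has dimensions [T].
Vol (volume) has dimensions [L^3].
Pr (pressure) has dimensions [L^-1 M T^-2].

Left side: [L^-1 M T^-2]
Right side: [L^-1 M T^-2]

Both sides have the same dimensions, so the equation is dimensionally consistent.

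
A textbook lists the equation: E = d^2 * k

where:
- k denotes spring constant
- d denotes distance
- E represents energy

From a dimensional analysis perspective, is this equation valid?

Yes

k (spring constant) has dimensions [M T^-2].
d (distance) has dimensions [L].
E (energy) has dimensions [L^2 M T^-2].

Left side: [L^2 M T^-2]
Right side: [L^2 M T^-2]

Both sides have the same dimensions, so the equation is dimensionally consistent.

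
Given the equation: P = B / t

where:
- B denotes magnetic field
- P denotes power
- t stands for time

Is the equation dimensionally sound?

No

B (magnetic field) has dimensions [I^-1 M T^-2].
P (power) has dimensions [L^2 M T^-3].
t (time) has dimensions [T].

Left side: [L^2 M T^-3]
Right side: [I^-1 M T^-3]

The two sides have different dimensions, so the equation is NOT dimensionally consistent.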